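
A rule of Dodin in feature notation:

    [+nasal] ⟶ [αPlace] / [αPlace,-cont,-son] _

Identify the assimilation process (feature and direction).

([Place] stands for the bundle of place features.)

progressive place assimilation

The shared variable α links the value of the place features (abbreviated [Place]) on the target to the same value on the neighbouring segment, so place is the feature that assimilates.
Since the environment is written before the underscore, the trigger precedes the target; the direction is progressive.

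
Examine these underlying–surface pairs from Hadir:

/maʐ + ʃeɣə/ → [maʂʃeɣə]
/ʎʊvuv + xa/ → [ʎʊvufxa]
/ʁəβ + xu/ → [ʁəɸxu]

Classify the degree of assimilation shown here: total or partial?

partial assimilation

Underlying /ʐ/ is realised as [ʂ] next to /ʃ/; /ʃ/ itself does not change.
/ʐ/ is voiced while /ʃ/ is voiceless; the output [ʂ] is voiceless, matching the trigger — so the feature that spreads is voicing.
Place and manner are unchanged, so the assimilation is partial, not total.
The same holds elsewhere in the data: /v/ → [f] before /x/ (voiced → voiceless, matching voiceless); /β/ → [ɸ] before /x/ (voiced → voiceless, matching voiceless) — only voicing changes, and always toward the following segment.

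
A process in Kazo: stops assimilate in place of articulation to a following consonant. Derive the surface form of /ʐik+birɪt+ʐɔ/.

[ʐipbirɪʈʐɔ]

/k/ is a voiceless velar stop. The following trigger /b/ is bilabial, so /k/ must become bilabial as well.
Changing only its place to bilabial gives [p] — the voiceless bilabial stop.
At the second juncture, /t/ likewise becomes [ʈ] adjacent to /ʐ/.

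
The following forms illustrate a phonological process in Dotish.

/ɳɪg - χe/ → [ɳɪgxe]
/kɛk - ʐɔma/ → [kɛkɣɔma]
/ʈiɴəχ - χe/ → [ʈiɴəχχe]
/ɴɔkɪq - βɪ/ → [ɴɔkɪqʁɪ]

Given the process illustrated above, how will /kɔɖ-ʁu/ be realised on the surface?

[kɔɖʐu]

The data show progressive place assimilation: /χ/ → [x] after /g/; /ʐ/ → [ɣ] after /k/; /β/ → [ʁ] after /q/. In each pair only place changes, matching the preceding consonant, while manner and voice stay constant.
No alternation appears in [ʈiɴəχχe]: there the adjacent consonants already agree in place (/χ/ and /χ/ are both uvular), so this form is consistent with the same rule.
/ʁ/ is a voiced uvular fricative. The preceding trigger /ɖ/ is retroflex, so /ʁ/ must become retroflex as well.
Changing only its place to retroflex gives [ʐ] — the voiced retroflex fricative.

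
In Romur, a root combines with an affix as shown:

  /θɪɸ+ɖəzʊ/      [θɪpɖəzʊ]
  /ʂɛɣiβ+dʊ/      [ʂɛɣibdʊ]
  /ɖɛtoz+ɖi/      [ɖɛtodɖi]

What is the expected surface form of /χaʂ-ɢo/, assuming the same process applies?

The data show regressive manner assimilation: /ɸ/ → [p] before /ɖ/; /β/ → [b] before /d/; /z/ → [d] before /ɖ/. In each pair only manner changes, matching the following consonant, while place and voice stay constant.
The rule targets /ʂ/ (voiceless retroflex fricative), which sits before the trigger /ɢ/ (stop).
The voiceless retroflex stop is [ʈ], so /ʂ/ → [ʈ].

[χaʈɢo]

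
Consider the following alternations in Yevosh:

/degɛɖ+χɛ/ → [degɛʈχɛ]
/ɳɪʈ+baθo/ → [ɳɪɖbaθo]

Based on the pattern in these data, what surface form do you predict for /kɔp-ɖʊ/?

[kɔbɖʊ]

The data show regressive voicing assimilation: /ɖ/ → [ʈ] before /χ/; /ʈ/ → [ɖ] before /b/. In each pair only voicing changes, matching the following consonant, while place and manner stay constant.
/p/ is a voiceless bilabial stop. The following trigger /ɖ/ is voiced, so /p/ must become voiced as well.
The voiced bilabial stop is [b], so /p/ → [b].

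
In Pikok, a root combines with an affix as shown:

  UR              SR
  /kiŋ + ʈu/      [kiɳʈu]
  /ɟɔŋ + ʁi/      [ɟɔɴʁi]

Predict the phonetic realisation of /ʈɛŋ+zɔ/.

[ʈɛnzɔ]

The data show regressive place assimilation: /ŋ/ → [ɳ] before /ʈ/; /ŋ/ → [ɴ] before /ʁ/. In each pair only place changes, matching the following consonant, while manner and voice stay constant.
The rule targets /ŋ/ (voiced velar nasal), which sits before the trigger /z/ (alveolar).
Changing only its place to alveolar gives [n] — the voiced alveolar nasal.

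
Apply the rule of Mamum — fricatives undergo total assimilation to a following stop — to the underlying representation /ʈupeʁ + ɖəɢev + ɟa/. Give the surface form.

[ʈupeɖɖəɢeɟɟa]

/ʁ/ is the segment targeted by the rule; it sits immediately before /ɖ/, so it assimilates completely and surfaces as [ɖ].
At the second juncture, /v/ likewise becomes [ɟ] adjacent to /ɟ/.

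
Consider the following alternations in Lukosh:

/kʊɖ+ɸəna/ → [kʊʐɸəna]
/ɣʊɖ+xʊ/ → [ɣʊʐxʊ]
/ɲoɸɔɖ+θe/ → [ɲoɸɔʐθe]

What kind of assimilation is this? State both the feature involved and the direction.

Comparing underlying and surface forms, /ɖ/ → [ʐ] is the alternation; the neighbouring /ɸ/ is constant.
/ɖ/ is a stop while /ɸ/ is a fricative; the output [ʐ] is a fricative, matching the trigger — so the feature that spreads is manner.
Place and voice are unchanged, so the assimilation is partial, not total.
Checking the remaining alternations: /ɖ/ → [ʐ] before /x/ (stop → fricative, matching a fricative); /ɖ/ → [ʐ] before /θ/ (stop → fricative, matching a fricative) — only manner changes, and always toward the following segment.
Since the segment that changes precedes the conditioning segment, the assimilation is regressive.

regressive manner assimilation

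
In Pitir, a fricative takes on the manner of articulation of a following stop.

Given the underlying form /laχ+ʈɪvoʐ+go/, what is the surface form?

The rule targets /χ/ (voiceless uvular fricative), which sits before the trigger /ʈ/ (stop).
Changing only its manner to stop gives [q] — the voiceless uvular stop.
The same rule applies at the second boundary: /ʐ/ → [ɖ] next to /g/.

[laqʈɪvoɖgo]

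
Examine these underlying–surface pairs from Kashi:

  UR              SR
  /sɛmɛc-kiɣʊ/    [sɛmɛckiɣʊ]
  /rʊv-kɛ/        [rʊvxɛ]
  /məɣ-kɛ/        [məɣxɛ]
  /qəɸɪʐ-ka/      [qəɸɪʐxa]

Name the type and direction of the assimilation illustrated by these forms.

progressive manner assimilation

Comparing underlying and surface forms, /k/ → [x] is the alternation; the neighbouring /v/ is constant.
/k/ is a stop while /v/ is a fricative; the output [x] is a fricative, matching the trigger — so the feature that spreads is manner.
Place and voice are unchanged, so the assimilation is partial, not total.
Checking the remaining alternations: /k/ → [x] after /ɣ/ (stop → fricative, matching a fricative); /k/ → [x] after /ʐ/ (stop → fricative, matching a fricative) — only manner changes, and always toward the preceding segment.
No alternation appears in [sɛmɛckiɣʊ]: there the adjacent consonants already agree in manner (/k/ and /c/ are both stops), so this form is consistent with the same rule.
Since the segment that changes follows the conditioning segment, the assimilation is progressive.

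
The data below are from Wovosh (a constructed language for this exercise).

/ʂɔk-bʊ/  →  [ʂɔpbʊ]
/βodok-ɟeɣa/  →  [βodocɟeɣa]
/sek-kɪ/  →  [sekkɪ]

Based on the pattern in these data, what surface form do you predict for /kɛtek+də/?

[kɛtetdə]

The data show regressive place assimilation: /k/ → [p] before /b/; /k/ → [c] before /ɟ/. In each pair only place changes, matching the following consonant, while manner and voice stay constant.
No alternation appears in [sekkɪ]: there the adjacent consonants already agree in place (/k/ and /k/ are both velar), so this form is consistent with the same rule.
/k/ is a voiceless velar stop. The following trigger /d/ is alveolar, so /k/ must become alveolar as well.
Changing only its place to alveolar gives [t] — the voiceless alveolar stop.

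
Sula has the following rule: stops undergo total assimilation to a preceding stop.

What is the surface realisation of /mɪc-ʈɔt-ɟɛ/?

[mɪccɔttɛ]

/ʈ/ is the segment targeted by the rule; it sits immediately after /c/, so it assimilates completely and surfaces as [c].
At the second juncture, /ɟ/ likewise becomes [t] adjacent to /t/.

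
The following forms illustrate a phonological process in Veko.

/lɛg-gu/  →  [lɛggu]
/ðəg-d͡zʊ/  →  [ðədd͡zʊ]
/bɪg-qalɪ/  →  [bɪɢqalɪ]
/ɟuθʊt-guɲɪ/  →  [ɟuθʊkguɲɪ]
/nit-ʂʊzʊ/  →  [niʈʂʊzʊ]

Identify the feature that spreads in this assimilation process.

place

The segment that alternates is /g/, which surfaces as [d] when adjacent to /d͡z/.
The change velar → alveolar matches the place of the following /d͡z/, identifying this as place assimilation.
The same holds elsewhere in the data: /g/ → [ɢ] before /q/ (velar → uvular, matching uvular); /t/ → [k] before /g/ (alveolar → velar, matching velar); /t/ → [ʈ] before /ʂ/ (alveolar → retroflex, matching retroflex) — only place changes, and always toward the following segment.
No alternation appears in [lɛggu]: there the adjacent consonants already agree in place (/g/ and /g/ are both velar), so this form is consistent with the same rule.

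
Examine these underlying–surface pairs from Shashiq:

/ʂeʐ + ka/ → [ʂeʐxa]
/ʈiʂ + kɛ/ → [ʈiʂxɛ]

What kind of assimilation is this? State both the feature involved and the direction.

The segment that alternates is /k/, which surfaces as [x] when adjacent to /ʐ/.
The change stop → fricative matches the manner of the preceding /ʐ/, identifying this as manner assimilation.
Place and voice are unchanged, so the assimilation is partial, not total.
The other alternating form patterns the same way: /k/ → [x] after /ʂ/ (stop → fricative, matching a fricative) — only manner changes, and always toward the preceding segment.
Since the segment that changes follows the conditioning segment, the assimilation is progressive.

progressive manner assimilation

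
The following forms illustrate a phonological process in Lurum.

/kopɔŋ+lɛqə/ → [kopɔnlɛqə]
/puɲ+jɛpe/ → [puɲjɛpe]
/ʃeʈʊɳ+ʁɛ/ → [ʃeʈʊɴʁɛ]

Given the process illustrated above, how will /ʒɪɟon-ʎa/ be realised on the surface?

The data show regressive place assimilation: /ŋ/ → [n] before /l/; /ɳ/ → [ɴ] before /ʁ/. In each pair only place changes, matching the following consonant, while manner and voice stay constant.
No alternation appears in [puɲjɛpe]: there the adjacent consonants already agree in place (/ɲ/ and /j/ are both palatal), so this form is consistent with the same rule.
The rule targets /n/ (voiced alveolar nasal), which sits before the trigger /ʎ/ (palatal).
Changing only its place to palatal gives [ɲ] — the voiced palatal nasal.

[ʒɪɟoɲʎa]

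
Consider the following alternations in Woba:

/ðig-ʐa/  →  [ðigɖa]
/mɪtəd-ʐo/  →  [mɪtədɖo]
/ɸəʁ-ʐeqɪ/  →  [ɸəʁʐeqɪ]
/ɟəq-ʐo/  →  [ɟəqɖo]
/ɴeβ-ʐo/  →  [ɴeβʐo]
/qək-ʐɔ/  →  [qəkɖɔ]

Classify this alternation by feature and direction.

progressive manner assimilation

Underlying /ʐ/ is realised as [ɖ] next to /g/; /g/ itself does not change.
The change fricative → stop matches the manner of the preceding /g/, identifying this as manner assimilation.
Place and voice are unchanged, so the assimilation is partial, not total.
The same holds elsewhere in the data: /ʐ/ → [ɖ] after /d/ (fricative → stop, matching a stop); /ʐ/ → [ɖ] after /q/ (fricative → stop, matching a stop); /ʐ/ → [ɖ] after /k/ (fricative → stop, matching a stop) — only manner changes, and always toward the preceding segment.
No alternation appears in [ɸəʁʐeqɪ], [ɴeβʐo]: there the adjacent consonants already agree in manner (/ʐ/ and /ʁ/ are both fricatives; /ʐ/ and /β/ are both fricatives), so these forms are consistent with the same rule.
Since the segment that changes follows the conditioning segment, the assimilation is progressive.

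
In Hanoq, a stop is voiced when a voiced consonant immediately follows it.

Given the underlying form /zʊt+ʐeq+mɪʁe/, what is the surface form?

/t/ is a voiceless alveolar stop. The following trigger /ʐ/ is voiced, so /t/ must become voiced as well.
Changing only its voicing to voiced gives [d] — the voiced alveolar stop.
The same rule applies at the second boundary: /q/ → [ɢ] next to /m/.

[zʊdʐeɢmɪʁe]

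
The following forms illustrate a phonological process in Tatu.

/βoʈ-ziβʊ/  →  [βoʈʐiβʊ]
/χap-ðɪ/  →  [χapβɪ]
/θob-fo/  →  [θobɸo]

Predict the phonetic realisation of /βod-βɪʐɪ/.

The data show progressive place assimilation: /z/ → [ʐ] after /ʈ/; /ð/ → [β] after /p/; /f/ → [ɸ] after /b/. In each pair only place changes, matching the preceding consonant, while manner and voice stay constant.
The rule targets /β/ (voiced bilabial fricative), which sits after the trigger /d/ (alveolar).
The voiced alveolar fricative is [z], so /β/ → [z].

[βodzɪʐɪ]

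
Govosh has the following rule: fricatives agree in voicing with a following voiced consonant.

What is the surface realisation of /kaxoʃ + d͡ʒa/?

/ʃ/ is a voiceless postalveolar fricative. The following trigger /d͡ʒ/ is voiced, so /ʃ/ must become voiced as well.
A voiced postalveolar fricative is [ʒ], so the surface segment is [ʒ].

[kaxoʒd͡ʒa]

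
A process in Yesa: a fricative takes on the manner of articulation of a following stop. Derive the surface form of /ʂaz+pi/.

[ʂadpi]

The rule targets /z/ (voiced alveolar fricative), which sits before the trigger /p/ (stop).
A voiced alveolar stop is [d], so the surface segment is [d].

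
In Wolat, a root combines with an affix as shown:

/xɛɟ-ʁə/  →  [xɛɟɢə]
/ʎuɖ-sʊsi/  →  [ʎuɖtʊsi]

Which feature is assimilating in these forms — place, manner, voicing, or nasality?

manner

The segment that alternates is /ʁ/, which surfaces as [ɢ] when adjacent to /ɟ/.
/ʁ/ is a fricative while /ɟ/ is a stop; the output [ɢ] is a stop, matching the trigger — so the feature that spreads is manner.
The other alternating form patterns the same way: /s/ → [t] after /ɖ/ (fricative → stop, matching a stop) — only manner changes, and always toward the preceding segment.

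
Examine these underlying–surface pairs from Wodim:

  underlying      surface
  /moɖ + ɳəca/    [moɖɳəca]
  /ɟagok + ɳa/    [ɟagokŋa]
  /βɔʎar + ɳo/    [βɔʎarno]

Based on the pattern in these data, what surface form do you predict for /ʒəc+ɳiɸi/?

[ʒəcɲiɸi]

The data show progressive place assimilation: /ɳ/ → [ŋ] after /k/; /ɳ/ → [n] after /r/. In each pair only place changes, matching the preceding consonant, while manner and voice stay constant.
No alternation appears in [moɖɳəca]: there the adjacent consonants already agree in place (/ɳ/ and /ɖ/ are both retroflex), so this form is consistent with the same rule.
The rule targets /ɳ/ (voiced retroflex nasal), which sits after the trigger /c/ (palatal).
The voiced palatal nasal is [ɲ], so /ɳ/ → [ɲ].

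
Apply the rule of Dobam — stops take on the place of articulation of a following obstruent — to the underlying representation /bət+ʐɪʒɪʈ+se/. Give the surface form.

[bəʈʐɪʒɪtse]

/t/ is a voiceless alveolar stop. The following trigger /ʐ/ is retroflex, so /t/ must become retroflex as well.
The voiceless retroflex stop is [ʈ], so /t/ → [ʈ].
At the second juncture, /ʈ/ likewise becomes [t] adjacent to /s/.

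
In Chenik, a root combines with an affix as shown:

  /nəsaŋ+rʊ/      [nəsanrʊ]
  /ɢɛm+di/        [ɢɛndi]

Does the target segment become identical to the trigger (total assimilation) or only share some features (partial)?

The segment that alternates is /ŋ/, which surfaces as [n] when adjacent to /r/.
The change velar → alveolar matches the place of the following /r/, identifying this as place assimilation.
Manner and voice are unchanged, so the assimilation is partial, not total.
The other alternating form patterns the same way: /m/ → [n] before /d/ (bilabial → alveolar, matching alveolar) — only place changes, and always toward the following segment.

partial assimilation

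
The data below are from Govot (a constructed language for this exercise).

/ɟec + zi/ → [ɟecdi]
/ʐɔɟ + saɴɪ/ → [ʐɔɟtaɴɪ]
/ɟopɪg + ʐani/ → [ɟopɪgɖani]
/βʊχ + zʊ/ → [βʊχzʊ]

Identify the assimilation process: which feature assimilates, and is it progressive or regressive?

progressive manner assimilation

The segment that alternates is /z/, which surfaces as [d] when adjacent to /c/.
The change fricative → stop matches the manner of the preceding /c/, identifying this as manner assimilation.
Place and voice are unchanged, so the assimilation is partial, not total.
The same holds elsewhere in the data: /s/ → [t] after /ɟ/ (fricative → stop, matching a stop); /ʐ/ → [ɖ] after /g/ (fricative → stop, matching a stop) — only manner changes, and always toward the preceding segment.
Nothing changes in [βʊχzʊ]: there the adjacent consonants already agree in manner (/z/ and /χ/ are both fricatives), so this form is consistent with the same rule.
The trigger is the preceding segment, so the direction is progressive (perseverative).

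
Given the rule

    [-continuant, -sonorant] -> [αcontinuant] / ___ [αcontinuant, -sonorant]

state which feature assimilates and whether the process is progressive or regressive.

The shared variable α links the value of [continuant] on the target to that of the neighbouring obstruent. [continuant] distinguishes stops from fricatives — a manner-of-articulation feature — so this is manner assimilation.
The conditioning segment sits to the right of the focus bar, meaning the trigger follows the segment that changes — regressive assimilation.

regressive manner assimilation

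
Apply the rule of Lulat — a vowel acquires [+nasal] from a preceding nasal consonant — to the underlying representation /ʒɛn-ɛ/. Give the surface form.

[ʒɛnɛ̃]

/ɛ/ sits next to the nasal /n/ and is therefore nasalised to [ɛ̃].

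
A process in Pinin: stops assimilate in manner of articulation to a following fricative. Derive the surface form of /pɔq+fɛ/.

The rule targets /q/ (voiceless uvular stop), which sits before the trigger /f/ (fricative).
Changing only its manner to fricative gives [χ] — the voiceless uvular fricative.

[pɔχfɛ]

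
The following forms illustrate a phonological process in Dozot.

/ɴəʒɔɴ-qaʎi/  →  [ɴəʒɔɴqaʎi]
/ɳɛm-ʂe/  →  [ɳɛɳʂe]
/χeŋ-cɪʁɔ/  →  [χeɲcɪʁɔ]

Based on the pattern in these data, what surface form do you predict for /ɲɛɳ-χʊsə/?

[ɲɛɴχʊsə]

The data show regressive place assimilation: /m/ → [ɳ] before /ʂ/; /ŋ/ → [ɲ] before /c/. In each pair only place changes, matching the following consonant, while manner and voice stay constant.
No alternation appears in [ɴəʒɔɴqaʎi]: there the adjacent consonants already agree in place (/ɴ/ and /q/ are both uvular), so this form is consistent with the same rule.
The rule targets /ɳ/ (voiced retroflex nasal), which sits before the trigger /χ/ (uvular).
A voiced uvular nasal is [ɴ], so the surface segment is [ɴ].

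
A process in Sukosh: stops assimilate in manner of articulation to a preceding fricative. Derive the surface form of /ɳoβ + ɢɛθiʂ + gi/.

/ɢ/ is a voiced uvular stop. The preceding trigger /β/ is a fricative, so /ɢ/ must become a fricative as well.
The voiced uvular fricative is [ʁ], so /ɢ/ → [ʁ].
The same rule applies at the second boundary: /g/ → [ɣ] next to /ʂ/.

[ɳoβʁɛθiʂɣi]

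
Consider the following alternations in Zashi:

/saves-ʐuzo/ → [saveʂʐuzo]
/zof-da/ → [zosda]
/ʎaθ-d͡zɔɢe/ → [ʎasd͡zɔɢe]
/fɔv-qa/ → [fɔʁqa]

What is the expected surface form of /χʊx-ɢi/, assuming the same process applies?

[χʊχɢi]

The data show regressive place assimilation: /s/ → [ʂ] before /ʐ/; /f/ → [s] before /d/; /θ/ → [s] before /d͡z/; /v/ → [ʁ] before /q/. In each pair only place changes, matching the following consonant, while manner and voice stay constant.
/x/ is a voiceless velar fricative. The following trigger /ɢ/ is uvular, so /x/ must become uvular as well.
Changing only its place to uvular gives [χ] — the voiceless uvular fricative.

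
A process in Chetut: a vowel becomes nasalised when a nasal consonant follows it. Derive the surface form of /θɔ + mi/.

The vowel /ɔ/ is adjacent to the following nasal /m/, so it acquires [+nasal] and surfaces as [ɔ̃].

[θɔ̃mi]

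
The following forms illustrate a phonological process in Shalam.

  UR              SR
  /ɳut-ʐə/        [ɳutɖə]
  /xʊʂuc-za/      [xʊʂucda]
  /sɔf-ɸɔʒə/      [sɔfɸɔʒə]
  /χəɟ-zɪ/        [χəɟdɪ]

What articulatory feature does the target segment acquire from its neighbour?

Comparing underlying and surface forms, /ʐ/ → [ɖ] is the alternation; the neighbouring /t/ is constant.
/ʐ/ is a fricative while /t/ is a stop; the output [ɖ] is a stop, matching the trigger — so the feature that spreads is manner.
Checking the remaining alternations: /z/ → [d] after /c/ (fricative → stop, matching a stop); /z/ → [d] after /ɟ/ (fricative → stop, matching a stop) — only manner changes, and always toward the preceding segment.
Nothing changes in [sɔfɸɔʒə]: there the adjacent consonants already agree in manner (/ɸ/ and /f/ are both fricatives), so this form is consistent with the same rule.

manner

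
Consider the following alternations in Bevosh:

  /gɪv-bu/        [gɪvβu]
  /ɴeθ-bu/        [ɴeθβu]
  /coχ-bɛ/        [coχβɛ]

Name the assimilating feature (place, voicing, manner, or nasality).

manner

The segment that alternates is /b/, which surfaces as [β] when adjacent to /v/.
/b/ is a stop while /v/ is a fricative; the output [β] is a fricative, matching the trigger — so the feature that spreads is manner.
The same holds elsewhere in the data: /b/ → [β] after /θ/ (stop → fricative, matching a fricative); /b/ → [β] after /χ/ (stop → fricative, matching a fricative) — only manner changes, and always toward the preceding segment.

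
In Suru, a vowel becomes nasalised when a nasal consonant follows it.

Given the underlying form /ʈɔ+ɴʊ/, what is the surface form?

The vowel /ɔ/ is adjacent to the following nasal /ɴ/, so it acquires [+nasal] and surfaces as [ɔ̃].

[ʈɔ̃ɴʊ]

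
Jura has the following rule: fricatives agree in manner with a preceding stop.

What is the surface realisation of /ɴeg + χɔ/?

/χ/ is a voiceless uvular fricative. The preceding trigger /g/ is a stop, so /χ/ must become a stop as well.
The voiceless uvular stop is [q], so /χ/ → [q].

[ɴegqɔ]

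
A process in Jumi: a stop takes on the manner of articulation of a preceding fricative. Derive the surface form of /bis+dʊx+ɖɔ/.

/d/ is a voiced alveolar stop. The preceding trigger /s/ is a fricative, so /d/ must become a fricative as well.
Changing only its manner to fricative gives [z] — the voiced alveolar fricative.
The same rule applies at the second boundary: /ɖ/ → [ʐ] next to /x/.

[biszʊxʐɔ]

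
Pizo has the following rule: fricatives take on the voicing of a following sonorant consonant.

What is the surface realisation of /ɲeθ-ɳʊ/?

The rule targets /θ/ (voiceless dental fricative), which sits before the trigger /ɳ/ (voiced).
The voiced dental fricative is [ð], so /θ/ → [ð].

[ɲeðɳʊ]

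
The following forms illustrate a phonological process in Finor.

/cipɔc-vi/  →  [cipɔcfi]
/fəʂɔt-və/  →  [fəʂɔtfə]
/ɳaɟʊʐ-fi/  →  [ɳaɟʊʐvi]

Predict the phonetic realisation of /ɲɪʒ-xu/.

The data show progressive voicing assimilation: /v/ → [f] after /c/; /v/ → [f] after /t/; /f/ → [v] after /ʐ/. In each pair only voicing changes, matching the preceding consonant, while place and manner stay constant.
The rule targets /x/ (voiceless velar fricative), which sits after the trigger /ʒ/ (voiced).
A voiced velar fricative is [ɣ], so the surface segment is [ɣ].

[ɲɪʒɣu]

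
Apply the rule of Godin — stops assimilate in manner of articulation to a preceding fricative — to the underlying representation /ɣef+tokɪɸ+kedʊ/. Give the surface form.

The rule targets /t/ (voiceless alveolar stop), which sits after the trigger /f/ (fricative).
A voiceless alveolar fricative is [s], so the surface segment is [s].
The same rule applies at the second boundary: /k/ → [x] next to /ɸ/.

[ɣefsokɪɸxedʊ]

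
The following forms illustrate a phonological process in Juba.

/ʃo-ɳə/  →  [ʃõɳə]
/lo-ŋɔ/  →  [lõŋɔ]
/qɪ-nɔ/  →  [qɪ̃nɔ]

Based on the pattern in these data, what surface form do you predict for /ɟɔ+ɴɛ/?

The data show regressive nasality assimilation (vowel nasalisation): /o/ → [õ] before /ɳ/; /o/ → [õ] before /ŋ/; /ɪ/ → [ɪ̃] before /n/ — a vowel is nasalised by an immediately following nasal consonant.
The vowel /ɔ/ is adjacent to the following nasal /ɴ/, so it acquires [+nasal] and surfaces as [ɔ̃].

[ɟɔ̃ɴɛ]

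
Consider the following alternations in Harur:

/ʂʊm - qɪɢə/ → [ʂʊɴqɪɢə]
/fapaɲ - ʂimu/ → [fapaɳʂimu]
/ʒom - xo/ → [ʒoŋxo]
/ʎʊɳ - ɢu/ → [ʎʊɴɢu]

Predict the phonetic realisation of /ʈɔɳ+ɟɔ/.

The data show regressive place assimilation: /m/ → [ɴ] before /q/; /ɲ/ → [ɳ] before /ʂ/; /m/ → [ŋ] before /x/; /ɳ/ → [ɴ] before /ɢ/. In each pair only place changes, matching the following consonant, while manner and voice stay constant.
/ɳ/ is a voiced retroflex nasal. The following trigger /ɟ/ is palatal, so /ɳ/ must become palatal as well.
Changing only its place to palatal gives [ɲ] — the voiced palatal nasal.

[ʈɔɲɟɔ]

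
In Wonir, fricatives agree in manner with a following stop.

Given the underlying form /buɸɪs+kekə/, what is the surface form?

The rule targets /s/ (voiceless alveolar fricative), which sits before the trigger /k/ (stop).
Changing only its manner to stop gives [t] — the voiceless alveolar stop.

[buɸɪtkekə]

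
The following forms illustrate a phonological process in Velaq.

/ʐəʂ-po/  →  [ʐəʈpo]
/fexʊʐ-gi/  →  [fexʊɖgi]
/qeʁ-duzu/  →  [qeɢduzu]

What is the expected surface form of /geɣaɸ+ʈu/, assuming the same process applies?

[geɣapʈu]

The data show regressive manner assimilation: /ʂ/ → [ʈ] before /p/; /ʐ/ → [ɖ] before /g/; /ʁ/ → [ɢ] before /d/. In each pair only manner changes, matching the following consonant, while place and voice stay constant.
/ɸ/ is a voiceless bilabial fricative. The following trigger /ʈ/ is a stop, so /ɸ/ must become a stop as well.
Changing only its manner to stop gives [p] — the voiceless bilabial stop.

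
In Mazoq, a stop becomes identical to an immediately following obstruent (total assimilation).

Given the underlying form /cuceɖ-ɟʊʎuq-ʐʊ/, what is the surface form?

[cuceɟɟʊʎuʐʐʊ]

/ɖ/ is the segment targeted by the rule; it sits immediately before /ɟ/, so it assimilates completely and surfaces as [ɟ].
At the second juncture, /q/ likewise becomes [ʐ] adjacent to /ʐ/.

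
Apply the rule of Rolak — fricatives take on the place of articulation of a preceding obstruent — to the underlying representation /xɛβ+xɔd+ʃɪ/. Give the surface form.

The rule targets /x/ (voiceless velar fricative), which sits after the trigger /β/ (bilabial).
A voiceless bilabial fricative is [ɸ], so the surface segment is [ɸ].
The same rule applies at the second boundary: /ʃ/ → [s] next to /d/.

[xɛβɸɔdsɪ]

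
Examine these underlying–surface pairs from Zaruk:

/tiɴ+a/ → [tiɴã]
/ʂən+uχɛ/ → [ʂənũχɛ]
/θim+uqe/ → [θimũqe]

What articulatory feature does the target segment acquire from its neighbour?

nasality

The vowel /a/ surfaces as nasalised [ã] next to the preceding nasal /ɴ/ — it has acquired the [+nasal] feature of its neighbour.
The other forms show the same pattern: /u/ → [ũ] after /n/; /u/ → [ũ] after /m/ — each time a vowel is nasalised next to a preceding nasal.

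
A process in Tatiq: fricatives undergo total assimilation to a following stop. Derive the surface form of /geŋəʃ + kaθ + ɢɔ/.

/ʃ/ is the segment targeted by the rule; it sits immediately before /k/, so it assimilates completely and surfaces as [k].
At the second juncture, /θ/ likewise becomes [ɢ] adjacent to /ɢ/.

[geŋəkkaɢɢɔ]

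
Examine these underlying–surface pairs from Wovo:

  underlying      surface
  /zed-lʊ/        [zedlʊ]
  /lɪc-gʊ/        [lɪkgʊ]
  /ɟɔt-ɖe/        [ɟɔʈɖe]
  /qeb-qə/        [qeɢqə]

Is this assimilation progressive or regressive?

regressive

The segment that alternates is /c/, which surfaces as [k] when adjacent to /g/.
The change palatal → velar matches the place of the following /g/, identifying this as place assimilation.
Checking the remaining alternations: /t/ → [ʈ] before /ɖ/ (alveolar → retroflex, matching retroflex); /b/ → [ɢ] before /q/ (bilabial → uvular, matching uvular) — only place changes, and always toward the following segment.
No alternation appears in [zedlʊ]: there the adjacent consonants already agree in place (/d/ and /l/ are both alveolar), so this form is consistent with the same rule.
Since the segment that changes precedes the conditioning segment, the assimilation is regressive.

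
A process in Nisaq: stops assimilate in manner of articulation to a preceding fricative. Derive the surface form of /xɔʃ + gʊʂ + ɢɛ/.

[xɔʃɣʊʂʁɛ]

The rule targets /g/ (voiced velar stop), which sits after the trigger /ʃ/ (fricative).
The voiced velar fricative is [ɣ], so /g/ → [ɣ].
The same rule applies at the second boundary: /ɢ/ → [ʁ] next to /ʂ/.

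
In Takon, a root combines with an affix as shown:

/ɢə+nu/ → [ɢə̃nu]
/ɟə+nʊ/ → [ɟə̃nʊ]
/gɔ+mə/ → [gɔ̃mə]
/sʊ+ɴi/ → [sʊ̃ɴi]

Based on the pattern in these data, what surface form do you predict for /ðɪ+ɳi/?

[ðɪ̃ɳi]

The data show regressive nasality assimilation (vowel nasalisation): /ə/ → [ə̃] before /n/; /ɔ/ → [ɔ̃] before /m/; /ʊ/ → [ʊ̃] before /ɴ/ — a vowel is nasalised by an immediately following nasal consonant.
/ɪ/ sits next to the nasal /ɳ/ and is therefore nasalised to [ɪ̃].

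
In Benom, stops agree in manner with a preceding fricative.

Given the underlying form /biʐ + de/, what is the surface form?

The rule targets /d/ (voiced alveolar stop), which sits after the trigger /ʐ/ (fricative).
A voiced alveolar fricative is [z], so the surface segment is [z].

[biʐze]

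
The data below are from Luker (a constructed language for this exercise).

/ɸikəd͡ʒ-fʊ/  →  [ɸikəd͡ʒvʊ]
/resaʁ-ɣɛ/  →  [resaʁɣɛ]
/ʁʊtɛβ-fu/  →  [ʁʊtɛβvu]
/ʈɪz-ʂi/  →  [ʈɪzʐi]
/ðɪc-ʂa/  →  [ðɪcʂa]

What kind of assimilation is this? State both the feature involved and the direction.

progressive voicing assimilation

The segment that alternates is /f/, which surfaces as [v] when adjacent to /d͡ʒ/.
/f/ is voiceless while /d͡ʒ/ is voiced; the output [v] is voiced, matching the trigger — so the feature that spreads is voicing.
Place and manner are unchanged, so the assimilation is partial, not total.
Checking the remaining alternations: /f/ → [v] after /β/ (voiceless → voiced, matching voiced); /ʂ/ → [ʐ] after /z/ (voiceless → voiced, matching voiced) — only voicing changes, and always toward the preceding segment.
No alternation appears in [resaʁɣɛ], [ðɪcʂa]: there the adjacent consonants already agree in voicing (/ɣ/ and /ʁ/ are both voiced; /ʂ/ and /c/ are both voiceless), so these forms are consistent with the same rule.
Since the segment that changes follows the conditioning segment, the assimilation is progressive.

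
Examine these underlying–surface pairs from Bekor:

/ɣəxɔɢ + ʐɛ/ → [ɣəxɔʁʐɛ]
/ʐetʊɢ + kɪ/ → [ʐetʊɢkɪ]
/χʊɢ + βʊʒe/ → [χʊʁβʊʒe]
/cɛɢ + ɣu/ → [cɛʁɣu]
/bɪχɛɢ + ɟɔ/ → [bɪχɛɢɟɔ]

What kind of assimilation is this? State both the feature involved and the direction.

regressive manner assimilation

The segment that alternates is /ɢ/, which surfaces as [ʁ] when adjacent to /ʐ/.
/ɢ/ is a stop while /ʐ/ is a fricative; the output [ʁ] is a fricative, matching the trigger — so the feature that spreads is manner.
Place and voice are unchanged, so the assimilation is partial, not total.
The same holds elsewhere in the data: /ɢ/ → [ʁ] before /β/ (stop → fricative, matching a fricative); /ɢ/ → [ʁ] before /ɣ/ (stop → fricative, matching a fricative) — only manner changes, and always toward the following segment.
Nothing changes in [ʐetʊɢkɪ], [bɪχɛɢɟɔ]: there the adjacent consonants already agree in manner (/ɢ/ and /k/ are both stops; /ɢ/ and /ɟ/ are both stops), so these forms are consistent with the same rule.
The trigger is the following segment, so the direction is regressive (anticipatory).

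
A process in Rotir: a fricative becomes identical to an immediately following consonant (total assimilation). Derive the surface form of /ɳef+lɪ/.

/f/ is the segment targeted by the rule; it sits immediately before /l/, so it assimilates completely and surfaces as [l].

[ɳellɪ]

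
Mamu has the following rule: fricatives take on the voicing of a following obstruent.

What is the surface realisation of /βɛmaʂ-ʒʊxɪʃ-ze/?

The rule targets /ʂ/ (voiceless retroflex fricative), which sits before the trigger /ʒ/ (voiced).
A voiced retroflex fricative is [ʐ], so the surface segment is [ʐ].
At the second juncture, /ʃ/ likewise becomes [ʒ] adjacent to /z/.

[βɛmaʐʒʊxɪʒze]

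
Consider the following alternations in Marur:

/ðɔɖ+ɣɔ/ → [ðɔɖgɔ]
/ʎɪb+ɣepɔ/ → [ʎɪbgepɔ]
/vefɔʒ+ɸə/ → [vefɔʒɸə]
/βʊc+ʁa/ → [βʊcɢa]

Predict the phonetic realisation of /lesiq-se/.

The data show progressive manner assimilation: /ɣ/ → [g] after /ɖ/; /ɣ/ → [g] after /b/; /ʁ/ → [ɢ] after /c/. In each pair only manner changes, matching the preceding consonant, while place and voice stay constant.
No alternation appears in [vefɔʒɸə]: there the adjacent consonants already agree in manner (/ɸ/ and /ʒ/ are both fricatives), so this form is consistent with the same rule.
/s/ is a voiceless alveolar fricative. The preceding trigger /q/ is a stop, so /s/ must become a stop as well.
A voiceless alveolar stop is [t], so the surface segment is [t].

[lesiqte]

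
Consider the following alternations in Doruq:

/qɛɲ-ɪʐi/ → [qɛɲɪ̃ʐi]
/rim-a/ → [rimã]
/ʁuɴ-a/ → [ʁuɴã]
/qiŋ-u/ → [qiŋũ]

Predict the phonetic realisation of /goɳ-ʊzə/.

The data show progressive nasality assimilation (vowel nasalisation): /ɪ/ → [ɪ̃] after /ɲ/; /a/ → [ã] after /m/; /a/ → [ã] after /ɴ/; /u/ → [ũ] after /ŋ/ — a vowel is nasalised by an immediately preceding nasal consonant.
The vowel /ʊ/ is adjacent to the preceding nasal /ɳ/, so it acquires [+nasal] and surfaces as [ʊ̃].

[goɳʊ̃zə]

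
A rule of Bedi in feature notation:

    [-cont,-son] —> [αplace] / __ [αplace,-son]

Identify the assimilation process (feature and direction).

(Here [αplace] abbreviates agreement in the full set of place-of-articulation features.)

regressive place assimilation

The rule copies the place features (abbreviated [place]) from the environment onto the target, so the assimilating feature is place.
The conditioning segment sits to the right of the focus bar, meaning the trigger follows the segment that changes — regressive assimilation.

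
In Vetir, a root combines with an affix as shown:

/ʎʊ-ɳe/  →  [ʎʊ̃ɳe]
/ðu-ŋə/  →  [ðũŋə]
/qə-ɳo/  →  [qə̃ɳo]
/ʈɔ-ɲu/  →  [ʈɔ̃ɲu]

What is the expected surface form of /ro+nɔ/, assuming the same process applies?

The data show regressive nasality assimilation (vowel nasalisation): /ʊ/ → [ʊ̃] before /ɳ/; /u/ → [ũ] before /ŋ/; /ə/ → [ə̃] before /ɳ/; /ɔ/ → [ɔ̃] before /ɲ/ — a vowel is nasalised by an immediately following nasal consonant.
The vowel /o/ is adjacent to the following nasal /n/, so it acquires [+nasal] and surfaces as [õ].

[rõnɔ]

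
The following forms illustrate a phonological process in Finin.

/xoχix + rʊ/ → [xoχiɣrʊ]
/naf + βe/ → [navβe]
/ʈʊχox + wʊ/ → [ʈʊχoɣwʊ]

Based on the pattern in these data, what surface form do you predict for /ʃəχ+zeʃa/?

The data show regressive voicing assimilation: /x/ → [ɣ] before /r/; /f/ → [v] before /β/; /x/ → [ɣ] before /w/. In each pair only voicing changes, matching the following consonant, while place and manner stay constant.
/χ/ is a voiceless uvular fricative. The following trigger /z/ is voiced, so /χ/ must become voiced as well.
The voiced uvular fricative is [ʁ], so /χ/ → [ʁ].

[ʃəʁzeʃa]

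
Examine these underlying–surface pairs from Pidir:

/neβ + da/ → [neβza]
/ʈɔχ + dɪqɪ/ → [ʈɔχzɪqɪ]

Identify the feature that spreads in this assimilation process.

manner

The segment that alternates is /d/, which surfaces as [z] when adjacent to /β/.
/d/ is a stop while /β/ is a fricative; the output [z] is a fricative, matching the trigger — so the feature that spreads is manner.
The other alternating form patterns the same way: /d/ → [z] after /χ/ (stop → fricative, matching a fricative) — only manner changes, and always toward the preceding segment.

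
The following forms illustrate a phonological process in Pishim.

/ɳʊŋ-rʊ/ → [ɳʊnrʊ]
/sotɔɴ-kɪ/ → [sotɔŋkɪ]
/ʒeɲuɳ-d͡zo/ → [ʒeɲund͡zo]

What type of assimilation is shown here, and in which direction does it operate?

Underlying /ŋ/ is realised as [n] next to /r/; /r/ itself does not change.
/ŋ/ is velar while /r/ is alveolar; the output [n] is alveolar, matching the trigger — so the feature that spreads is place.
Manner and voice are unchanged, so the assimilation is partial, not total.
The other alternating forms pattern the same way: /ɴ/ → [ŋ] before /k/ (uvular → velar, matching velar); /ɳ/ → [n] before /d͡z/ (retroflex → alveolar, matching alveolar) — only place changes, and always toward the following segment.
The trigger is the following segment, so the direction is regressive (anticipatory).

regressive place assimilation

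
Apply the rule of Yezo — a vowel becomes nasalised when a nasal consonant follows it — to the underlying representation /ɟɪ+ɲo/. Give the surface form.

[ɟɪ̃ɲo]

The vowel /ɪ/ is adjacent to the following nasal /ɲ/, so it acquires [+nasal] and surfaces as [ɪ̃].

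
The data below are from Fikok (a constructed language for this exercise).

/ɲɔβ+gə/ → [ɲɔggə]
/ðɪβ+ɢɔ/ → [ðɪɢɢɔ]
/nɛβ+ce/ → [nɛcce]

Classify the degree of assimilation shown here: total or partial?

total assimilation

Underlying /β/ is realised as [g] next to /g/; /g/ itself does not change.
The output [g] is identical to the trigger /g/ — every feature (place, manner, voicing) has been copied — so this is total assimilation.
The other forms behave the same way: /β/ → [ɢ] before /ɢ/; /β/ → [c] before /c/ — in each case the output is a copy of the following consonant.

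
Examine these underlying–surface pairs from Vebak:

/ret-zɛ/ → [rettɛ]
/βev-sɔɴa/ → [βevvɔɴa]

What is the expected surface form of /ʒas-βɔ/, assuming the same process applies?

[ʒassɔ]

The data show progressive total assimilation (/z/ → [t] after /t/; /s/ → [v] after /v/): in every case the target segment becomes identical to its preceding neighbour, copying more than a single feature.
/β/ is the segment targeted by the rule; it sits immediately after /s/, so it assimilates completely and surfaces as [s].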